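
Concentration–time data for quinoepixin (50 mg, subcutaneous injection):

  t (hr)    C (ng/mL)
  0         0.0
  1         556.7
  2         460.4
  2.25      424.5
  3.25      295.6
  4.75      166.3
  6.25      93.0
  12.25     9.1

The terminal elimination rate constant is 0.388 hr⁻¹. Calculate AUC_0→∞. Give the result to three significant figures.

Trapezoidal AUC_0→12.25:
  [0→1]: (0.0+556.7)/2 × 1 = 278.35
  [1→2]: (556.7+460.4)/2 × 1 = 508.55
  [2→2.25]: (460.4+424.5)/2 × 0.25 = 110.6125
  [2.25→3.25]: (424.5+295.6)/2 × 1 = 360.05
  [3.25→4.75]: (295.6+166.3)/2 × 1.5 = 346.425
  [4.75→6.25]: (166.3+93.0)/2 × 1.5 = 194.475
  [6.25→12.25]: (93.0+9.1)/2 × 6 = 306.3
  Sum = 2104.7625 ng/mL·hr
Extrapolated tail: C_last / k_e = 9.1 / 0.388 = 23.454
AUC_0→∞ = 2104.7625 + 23.454 = 2128.2165 ng/mL·hr

AUC = 2130 ng/mL·hr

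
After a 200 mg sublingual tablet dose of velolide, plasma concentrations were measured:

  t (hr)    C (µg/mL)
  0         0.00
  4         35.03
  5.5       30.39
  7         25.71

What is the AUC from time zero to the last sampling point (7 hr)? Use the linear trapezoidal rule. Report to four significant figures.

AUC = 161.2 µg/mL·hr

Trapezoidal AUC_0→7:
  [0→4]: (0.00+35.03)/2 × 4 = 70.06
  [4→5.5]: (35.03+30.39)/2 × 1.5 = 49.065
  [5.5→7]: (30.39+25.71)/2 × 1.5 = 42.075
  Sum = 161.2 µg/mL·hr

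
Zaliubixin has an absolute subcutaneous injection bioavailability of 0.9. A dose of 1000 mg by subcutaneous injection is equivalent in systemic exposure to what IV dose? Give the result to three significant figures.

Systemic exposure from an extravascular dose = F × D_ev, so the equivalent IV dose is F × D_ev.
D_iv = F × D_ev = 0.9 × 1000 = 900 mg

D_iv = 900 mg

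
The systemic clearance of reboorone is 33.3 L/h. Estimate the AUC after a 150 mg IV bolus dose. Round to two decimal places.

AUC_0→∞ = Dose_iv / CL
        = 150 / 33.3 = 4.5045 mg/L·h

AUC = 4.50 mg/L·h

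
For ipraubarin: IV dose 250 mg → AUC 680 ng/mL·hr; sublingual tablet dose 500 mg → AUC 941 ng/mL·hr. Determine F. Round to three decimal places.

F = 0.692

F = (AUC_ev / D_ev) / (AUC_iv / D_iv)
  = (941/500) / (680/250)
  = 1.882 / 2.72 = 0.6919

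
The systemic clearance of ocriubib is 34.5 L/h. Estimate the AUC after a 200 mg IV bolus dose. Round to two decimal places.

AUC_0→∞ = Dose_iv / CL
        = 200 / 34.5 = 5.7971 mg/L·h

AUC = 5.80 mg/L·h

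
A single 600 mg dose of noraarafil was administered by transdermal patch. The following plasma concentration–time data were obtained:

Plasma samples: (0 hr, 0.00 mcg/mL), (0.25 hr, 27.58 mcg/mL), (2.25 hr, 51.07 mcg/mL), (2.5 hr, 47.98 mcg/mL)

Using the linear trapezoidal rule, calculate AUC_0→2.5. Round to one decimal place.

AUC = 94.5 mcg/mL·hr

Trapezoidal AUC_0→2.5:
  [0→0.25]: (0.00+27.58)/2 × 0.25 = 3.4475
  [0.25→2.25]: (27.58+51.07)/2 × 2 = 78.65
  [2.25→2.5]: (51.07+47.98)/2 × 0.25 = 12.38125
  Sum = 94.47875 mcg/mL·hr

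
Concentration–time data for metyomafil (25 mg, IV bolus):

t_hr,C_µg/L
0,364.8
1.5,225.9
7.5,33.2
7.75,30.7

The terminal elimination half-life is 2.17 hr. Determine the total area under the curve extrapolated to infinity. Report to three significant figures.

AUC = 1320 µg/L·hr

Trapezoidal AUC_0→7.75:
  [0→1.5]: (364.8+225.9)/2 × 1.5 = 443.025
  [1.5→7.5]: (225.9+33.2)/2 × 6 = 777.3
  [7.5→7.75]: (33.2+30.7)/2 × 0.25 = 7.9875
  Sum = 1228.3125 µg/L·hr
k_e = ln2 / t½ = 0.693147 / 2.17 = 0.3194 hr^-1
Extrapolated tail: C_last / k_e = 30.7 / 0.3194 = 96.118
AUC_0→∞ = 1228.3125 + 96.118 = 1324.4305 µg/L·hr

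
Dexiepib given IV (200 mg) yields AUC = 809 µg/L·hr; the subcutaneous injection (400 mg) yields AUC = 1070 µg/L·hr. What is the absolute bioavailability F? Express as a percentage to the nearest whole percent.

F = 66%

F = (AUC_ev / D_ev) / (AUC_iv / D_iv)
  = (1070/400) / (809/200)
  = 2.675 / 4.045 = 0.6613
  = 66.13%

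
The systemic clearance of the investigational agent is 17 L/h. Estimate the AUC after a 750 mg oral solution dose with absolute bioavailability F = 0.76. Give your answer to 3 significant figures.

AUC = 33.5 mg/L·h

AUC_0→∞ = F × Dose / CL
        = 0.76 × 750 / 17 = 33.5294 mg/L·h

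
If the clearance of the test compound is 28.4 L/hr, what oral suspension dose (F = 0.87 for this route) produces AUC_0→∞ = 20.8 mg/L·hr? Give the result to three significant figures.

Dose = 679 mg

Dose = CL × AUC_0→∞ / F
     = 28.4 × 20.8 / 0.87 = 678.989 mg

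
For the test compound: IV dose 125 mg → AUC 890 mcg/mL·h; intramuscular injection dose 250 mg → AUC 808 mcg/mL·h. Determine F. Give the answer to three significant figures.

F = 0.454

F = (AUC_ev / D_ev) / (AUC_iv / D_iv)
  = (808/250) / (890/125)
  = 3.232 / 7.12 = 0.4539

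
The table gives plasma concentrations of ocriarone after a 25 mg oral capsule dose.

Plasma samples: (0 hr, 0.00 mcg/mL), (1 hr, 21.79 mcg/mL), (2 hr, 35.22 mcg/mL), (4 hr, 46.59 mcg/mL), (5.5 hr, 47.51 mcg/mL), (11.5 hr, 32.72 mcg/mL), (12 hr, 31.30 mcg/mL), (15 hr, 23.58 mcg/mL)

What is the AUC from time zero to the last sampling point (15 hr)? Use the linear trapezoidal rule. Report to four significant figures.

Trapezoidal AUC_0→15:
  [0→1]: (0.00+21.79)/2 × 1 = 10.895
  [1→2]: (21.79+35.22)/2 × 1 = 28.505
  [2→4]: (35.22+46.59)/2 × 2 = 81.81
  [4→5.5]: (46.59+47.51)/2 × 1.5 = 70.575
  [5.5→11.5]: (47.51+32.72)/2 × 6 = 240.69
  [11.5→12]: (32.72+31.30)/2 × 0.5 = 16.005
  [12→15]: (31.30+23.58)/2 × 3 = 82.32
  Sum = 530.8 mcg/mL·hr

AUC = 530.8 mcg/mL·hr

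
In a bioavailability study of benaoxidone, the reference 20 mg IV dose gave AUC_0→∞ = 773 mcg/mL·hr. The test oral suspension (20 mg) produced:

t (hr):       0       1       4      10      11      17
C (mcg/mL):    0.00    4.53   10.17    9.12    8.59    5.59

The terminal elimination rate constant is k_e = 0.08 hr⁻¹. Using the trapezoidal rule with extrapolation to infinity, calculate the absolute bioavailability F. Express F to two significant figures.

F = 0.26

Trapezoidal AUC_0→17 (oral suspension):
  [0→1]: (0.00+4.53)/2 × 1 = 2.265
  [1→4]: (4.53+10.17)/2 × 3 = 22.05
  [4→10]: (10.17+9.12)/2 × 6 = 57.87
  [10→11]: (9.12+8.59)/2 × 1 = 8.855
  [11→17]: (8.59+5.59)/2 × 6 = 42.54
  Sum = 133.58 mcg/mL·hr
Tail: C_last/k_e = 5.59/0.08 = 69.875
AUC_0→∞ (oral suspension) = 133.58 + 69.875 = 203.455 mcg/mL·hr
F = (AUC_ev/D_ev)/(AUC_iv/D_iv) = (203.455/20)/(773/20) = 10.17275/38.65 = 0.2632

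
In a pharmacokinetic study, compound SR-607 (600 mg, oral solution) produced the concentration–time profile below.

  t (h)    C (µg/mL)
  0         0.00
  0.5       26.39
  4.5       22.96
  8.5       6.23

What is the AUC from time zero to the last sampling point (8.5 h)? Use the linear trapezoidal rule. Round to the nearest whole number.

Trapezoidal AUC_0→8.5:
  [0→0.5]: (0.00+26.39)/2 × 0.5 = 6.5975
  [0.5→4.5]: (26.39+22.96)/2 × 4 = 98.7
  [4.5→8.5]: (22.96+6.23)/2 × 4 = 58.38
  Sum = 163.6775 µg/mL·h

AUC = 164 µg/mL·h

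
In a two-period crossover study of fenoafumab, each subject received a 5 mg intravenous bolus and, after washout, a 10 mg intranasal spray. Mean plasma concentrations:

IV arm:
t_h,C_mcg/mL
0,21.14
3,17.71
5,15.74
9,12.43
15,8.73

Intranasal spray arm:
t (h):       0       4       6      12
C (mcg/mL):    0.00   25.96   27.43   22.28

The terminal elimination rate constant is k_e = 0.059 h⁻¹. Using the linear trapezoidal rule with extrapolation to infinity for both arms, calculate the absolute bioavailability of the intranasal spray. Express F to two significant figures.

F = 0.88

Trapezoidal AUC_0→15 (IV):
  [0→3]: (21.14+17.71)/2 × 3 = 58.275
  [3→5]: (17.71+15.74)/2 × 2 = 33.45
  [5→9]: (15.74+12.43)/2 × 4 = 56.34
  [9→15]: (12.43+8.73)/2 × 6 = 63.48
  Sum = 211.545 mcg/mL·h
IV tail: 8.73/0.059 = 147.966; AUC_iv,0→∞ = 211.545 + 147.966 = 359.511 mcg/mL·h
Trapezoidal AUC_0→12 (intranasal spray):
  [0→4]: (0.00+25.96)/2 × 4 = 51.92
  [4→6]: (25.96+27.43)/2 × 2 = 53.39
  [6→12]: (27.43+22.28)/2 × 6 = 149.13
  Sum = 254.44 mcg/mL·h
intranasal spray tail: 22.28/0.059 = 377.627; AUC_ev,0→∞ = 254.44 + 377.627 = 632.067 mcg/mL·h
F = (AUC_ev/D_ev)/(AUC_iv/D_iv) = (632.067/10)/(359.511/5) = 63.2067/71.9022 = 0.8791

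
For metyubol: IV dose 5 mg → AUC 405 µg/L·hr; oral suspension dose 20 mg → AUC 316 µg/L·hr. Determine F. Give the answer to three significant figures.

F = 0.195

F = (AUC_ev / D_ev) / (AUC_iv / D_iv)
  = (316/20) / (405/5)
  = 15.8 / 81 = 0.1951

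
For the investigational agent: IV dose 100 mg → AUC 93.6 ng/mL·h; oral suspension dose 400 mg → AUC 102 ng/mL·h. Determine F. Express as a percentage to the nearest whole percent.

F = 27%

F = (AUC_ev / D_ev) / (AUC_iv / D_iv)
  = (102/400) / (93.6/100)
  = 0.255 / 0.936 = 0.2724
  = 27.24%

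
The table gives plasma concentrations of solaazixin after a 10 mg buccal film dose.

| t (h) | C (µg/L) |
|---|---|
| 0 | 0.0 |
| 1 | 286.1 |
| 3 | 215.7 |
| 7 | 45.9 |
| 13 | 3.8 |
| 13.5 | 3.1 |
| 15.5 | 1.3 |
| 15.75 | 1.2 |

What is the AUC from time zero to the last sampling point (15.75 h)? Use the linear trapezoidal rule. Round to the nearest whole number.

Trapezoidal AUC_0→15.75:
  [0→1]: (0.0+286.1)/2 × 1 = 143.05
  [1→3]: (286.1+215.7)/2 × 2 = 501.8
  [3→7]: (215.7+45.9)/2 × 4 = 523.2
  [7→13]: (45.9+3.8)/2 × 6 = 149.1
  [13→13.5]: (3.8+3.1)/2 × 0.5 = 1.725
  [13.5→15.5]: (3.1+1.3)/2 × 2 = 4.4
  [15.5→15.75]: (1.3+1.2)/2 × 0.25 = 0.3125
  Sum = 1323.5875 µg/L·h

AUC = 1324 µg/L·h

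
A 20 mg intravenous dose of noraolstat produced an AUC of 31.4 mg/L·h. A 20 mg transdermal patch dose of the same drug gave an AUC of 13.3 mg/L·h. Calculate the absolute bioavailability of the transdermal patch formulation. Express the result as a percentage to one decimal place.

F = 42.4%

F = (AUC_ev / D_ev) / (AUC_iv / D_iv)
  = (13.3/20) / (31.4/20)
  = 0.665 / 1.57 = 0.4236
  = 42.36%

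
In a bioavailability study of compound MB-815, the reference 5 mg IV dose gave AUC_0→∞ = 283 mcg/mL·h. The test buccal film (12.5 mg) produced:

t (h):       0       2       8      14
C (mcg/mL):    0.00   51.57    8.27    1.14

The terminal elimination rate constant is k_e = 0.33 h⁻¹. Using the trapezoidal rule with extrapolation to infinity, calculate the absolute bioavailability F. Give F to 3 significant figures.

F = 0.371

Trapezoidal AUC_0→14 (buccal film):
  [0→2]: (0.00+51.57)/2 × 2 = 51.57
  [2→8]: (51.57+8.27)/2 × 6 = 179.52
  [8→14]: (8.27+1.14)/2 × 6 = 28.23
  Sum = 259.32 mcg/mL·h
Tail: C_last/k_e = 1.14/0.33 = 3.455
AUC_0→∞ (buccal film) = 259.32 + 3.455 = 262.775 mcg/mL·h
F = (AUC_ev/D_ev)/(AUC_iv/D_iv) = (262.775/12.5)/(283/5) = 21.022/56.6 = 0.3714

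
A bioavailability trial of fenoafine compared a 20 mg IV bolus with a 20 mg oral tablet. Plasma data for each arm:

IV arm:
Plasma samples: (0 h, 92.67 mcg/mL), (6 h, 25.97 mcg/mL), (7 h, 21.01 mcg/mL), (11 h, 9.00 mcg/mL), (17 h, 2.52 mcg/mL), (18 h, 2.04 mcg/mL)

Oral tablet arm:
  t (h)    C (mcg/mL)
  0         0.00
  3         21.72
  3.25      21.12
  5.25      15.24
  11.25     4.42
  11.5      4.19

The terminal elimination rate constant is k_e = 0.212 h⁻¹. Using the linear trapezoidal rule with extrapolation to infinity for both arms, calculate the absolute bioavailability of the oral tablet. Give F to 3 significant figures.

Trapezoidal AUC_0→18 (IV):
  [0→6]: (92.67+25.97)/2 × 6 = 355.92
  [6→7]: (25.97+21.01)/2 × 1 = 23.49
  [7→11]: (21.01+9.00)/2 × 4 = 60.02
  [11→17]: (9.00+2.52)/2 × 6 = 34.56
  [17→18]: (2.52+2.04)/2 × 1 = 2.28
  Sum = 476.27 mcg/mL·h
IV tail: 2.04/0.212 = 9.623; AUC_iv,0→∞ = 476.27 + 9.623 = 485.893 mcg/mL·h
Trapezoidal AUC_0→11.5 (oral tablet):
  [0→3]: (0.00+21.72)/2 × 3 = 32.58
  [3→3.25]: (21.72+21.12)/2 × 0.25 = 5.355
  [3.25→5.25]: (21.12+15.24)/2 × 2 = 36.36
  [5.25→11.25]: (15.24+4.42)/2 × 6 = 58.98
  [11.25→11.5]: (4.42+4.19)/2 × 0.25 = 1.07625
  Sum = 134.35125 mcg/mL·h
oral tablet tail: 4.19/0.212 = 19.764; AUC_ev,0→∞ = 134.35125 + 19.764 = 154.11525 mcg/mL·h
F = (AUC_ev/D_ev)/(AUC_iv/D_iv) = (154.11525/20)/(485.893/20) = 7.7057625/24.29465 = 0.3172

F = 0.317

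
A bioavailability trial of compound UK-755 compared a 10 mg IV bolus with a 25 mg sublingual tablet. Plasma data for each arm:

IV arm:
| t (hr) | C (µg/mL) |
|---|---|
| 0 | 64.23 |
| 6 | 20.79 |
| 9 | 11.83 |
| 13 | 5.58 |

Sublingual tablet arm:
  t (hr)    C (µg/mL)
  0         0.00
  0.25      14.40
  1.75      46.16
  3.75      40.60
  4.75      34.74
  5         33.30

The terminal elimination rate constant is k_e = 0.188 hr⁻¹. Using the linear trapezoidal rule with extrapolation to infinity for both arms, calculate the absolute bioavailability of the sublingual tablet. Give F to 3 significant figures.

Trapezoidal AUC_0→13 (IV):
  [0→6]: (64.23+20.79)/2 × 6 = 255.06
  [6→9]: (20.79+11.83)/2 × 3 = 48.93
  [9→13]: (11.83+5.58)/2 × 4 = 34.82
  Sum = 338.81 µg/mL·hr
IV tail: 5.58/0.188 = 29.681; AUC_iv,0→∞ = 338.81 + 29.681 = 368.491 µg/mL·hr
Trapezoidal AUC_0→5 (sublingual tablet):
  [0→0.25]: (0.00+14.40)/2 × 0.25 = 1.8
  [0.25→1.75]: (14.40+46.16)/2 × 1.5 = 45.42
  [1.75→3.75]: (46.16+40.60)/2 × 2 = 86.76
  [3.75→4.75]: (40.60+34.74)/2 × 1 = 37.67
  [4.75→5]: (34.74+33.30)/2 × 0.25 = 8.505
  Sum = 180.155 µg/mL·hr
sublingual tablet tail: 33.30/0.188 = 177.128; AUC_ev,0→∞ = 180.155 + 177.128 = 357.283 µg/mL·hr
F = (AUC_ev/D_ev)/(AUC_iv/D_iv) = (357.283/25)/(368.491/10) = 14.29132/36.8491 = 0.3878

F = 0.388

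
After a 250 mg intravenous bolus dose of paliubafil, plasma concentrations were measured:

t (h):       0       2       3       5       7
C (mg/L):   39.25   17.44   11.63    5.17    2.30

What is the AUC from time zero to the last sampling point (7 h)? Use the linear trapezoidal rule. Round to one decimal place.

Trapezoidal AUC_0→7:
  [0→2]: (39.25+17.44)/2 × 2 = 56.69
  [2→3]: (17.44+11.63)/2 × 1 = 14.535
  [3→5]: (11.63+5.17)/2 × 2 = 16.8
  [5→7]: (5.17+2.30)/2 × 2 = 7.47
  Sum = 95.495 mg/L·h

AUC = 95.5 mg/L·h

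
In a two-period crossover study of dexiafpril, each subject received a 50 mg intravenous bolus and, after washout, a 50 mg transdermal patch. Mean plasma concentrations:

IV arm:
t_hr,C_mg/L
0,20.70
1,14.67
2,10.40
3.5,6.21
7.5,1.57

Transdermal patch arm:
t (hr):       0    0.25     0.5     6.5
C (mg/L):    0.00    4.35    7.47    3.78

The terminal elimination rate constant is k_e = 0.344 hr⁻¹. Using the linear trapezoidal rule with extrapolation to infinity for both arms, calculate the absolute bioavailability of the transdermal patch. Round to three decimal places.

Trapezoidal AUC_0→7.5 (IV):
  [0→1]: (20.70+14.67)/2 × 1 = 17.685
  [1→2]: (14.67+10.40)/2 × 1 = 12.535
  [2→3.5]: (10.40+6.21)/2 × 1.5 = 12.4575
  [3.5→7.5]: (6.21+1.57)/2 × 4 = 15.56
  Sum = 58.2375 mg/L·hr
IV tail: 1.57/0.344 = 4.564; AUC_iv,0→∞ = 58.2375 + 4.564 = 62.8015 mg/L·hr
Trapezoidal AUC_0→6.5 (transdermal patch):
  [0→0.25]: (0.00+4.35)/2 × 0.25 = 0.54375
  [0.25→0.5]: (4.35+7.47)/2 × 0.25 = 1.4775
  [0.5→6.5]: (7.47+3.78)/2 × 6 = 33.75
  Sum = 35.77125 mg/L·hr
transdermal patch tail: 3.78/0.344 = 10.988; AUC_ev,0→∞ = 35.77125 + 10.988 = 46.75925 mg/L·hr
F = (AUC_ev/D_ev)/(AUC_iv/D_iv) = (46.75925/50)/(62.8015/50) = 0.935185/1.25603 = 0.7446

F = 0.745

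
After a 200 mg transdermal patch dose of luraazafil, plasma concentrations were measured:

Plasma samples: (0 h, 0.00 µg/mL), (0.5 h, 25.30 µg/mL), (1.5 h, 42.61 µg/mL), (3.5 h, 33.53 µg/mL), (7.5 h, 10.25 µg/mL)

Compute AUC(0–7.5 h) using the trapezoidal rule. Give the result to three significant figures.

AUC = 204 µg/mL·h

Trapezoidal AUC_0→7.5:
  [0→0.5]: (0.00+25.30)/2 × 0.5 = 6.325
  [0.5→1.5]: (25.30+42.61)/2 × 1 = 33.955
  [1.5→3.5]: (42.61+33.53)/2 × 2 = 76.14
  [3.5→7.5]: (33.53+10.25)/2 × 4 = 87.56
  Sum = 203.98 µg/mL·h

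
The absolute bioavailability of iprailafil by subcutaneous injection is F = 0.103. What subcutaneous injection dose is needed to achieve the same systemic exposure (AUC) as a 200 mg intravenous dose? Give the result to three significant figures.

D_subcutaneous = 1940 mg

For equal systemic exposure: F × D_ev = D_iv
D_ev = D_iv / F = 200 / 0.103 = 1941.75 mg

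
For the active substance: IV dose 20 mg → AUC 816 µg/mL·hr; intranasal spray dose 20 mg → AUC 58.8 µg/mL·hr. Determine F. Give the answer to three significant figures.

F = (AUC_ev / D_ev) / (AUC_iv / D_iv)
  = (58.8/20) / (816/20)
  = 2.94 / 40.8 = 0.0721

F = 0.0721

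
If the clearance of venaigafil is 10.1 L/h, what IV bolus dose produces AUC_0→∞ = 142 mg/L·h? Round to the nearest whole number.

Dose = 1434 mg

Dose_iv = CL × AUC_0→∞
     = 10.1 × 142 = 1434.2 mg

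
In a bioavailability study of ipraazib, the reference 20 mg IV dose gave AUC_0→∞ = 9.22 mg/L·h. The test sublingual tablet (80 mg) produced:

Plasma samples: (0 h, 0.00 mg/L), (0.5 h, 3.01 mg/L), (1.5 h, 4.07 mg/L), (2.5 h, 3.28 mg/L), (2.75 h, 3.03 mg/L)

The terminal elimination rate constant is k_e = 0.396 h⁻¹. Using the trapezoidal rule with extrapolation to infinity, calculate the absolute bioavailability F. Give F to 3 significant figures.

F = 0.445

Trapezoidal AUC_0→2.75 (sublingual tablet):
  [0→0.5]: (0.00+3.01)/2 × 0.5 = 0.7525
  [0.5→1.5]: (3.01+4.07)/2 × 1 = 3.54
  [1.5→2.5]: (4.07+3.28)/2 × 1 = 3.675
  [2.5→2.75]: (3.28+3.03)/2 × 0.25 = 0.78875
  Sum = 8.75625 mg/L·h
Tail: C_last/k_e = 3.03/0.396 = 7.652
AUC_0→∞ (sublingual tablet) = 8.75625 + 7.652 = 16.40825 mg/L·h
F = (AUC_ev/D_ev)/(AUC_iv/D_iv) = (16.40825/80)/(9.22/20) = 0.205103/0.461 = 0.4449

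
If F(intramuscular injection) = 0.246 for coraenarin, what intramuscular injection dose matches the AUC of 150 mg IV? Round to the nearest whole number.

For equal systemic exposure: F × D_ev = D_iv
D_ev = D_iv / F = 150 / 0.246 = 609.756 mg

D_intramuscular = 610 mg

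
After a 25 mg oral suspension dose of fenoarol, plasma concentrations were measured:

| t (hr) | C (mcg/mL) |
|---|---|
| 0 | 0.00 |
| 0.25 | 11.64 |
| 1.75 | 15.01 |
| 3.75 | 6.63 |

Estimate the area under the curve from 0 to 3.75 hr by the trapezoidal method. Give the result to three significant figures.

AUC = 43.1 mcg/mL·hr

Trapezoidal AUC_0→3.75:
  [0→0.25]: (0.00+11.64)/2 × 0.25 = 1.455
  [0.25→1.75]: (11.64+15.01)/2 × 1.5 = 19.9875
  [1.75→3.75]: (15.01+6.63)/2 × 2 = 21.64
  Sum = 43.0825 mcg/mL·hr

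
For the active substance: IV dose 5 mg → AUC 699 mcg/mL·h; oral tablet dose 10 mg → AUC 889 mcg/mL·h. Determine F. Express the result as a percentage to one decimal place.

F = 63.6%

F = (AUC_ev / D_ev) / (AUC_iv / D_iv)
  = (889/10) / (699/5)
  = 88.9 / 139.8 = 0.6359
  = 63.59%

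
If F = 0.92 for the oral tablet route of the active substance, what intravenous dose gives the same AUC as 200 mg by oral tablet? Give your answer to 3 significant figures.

Systemic exposure from an extravascular dose = F × D_ev, so the equivalent IV dose is F × D_ev.
D_iv = F × D_ev = 0.92 × 200 = 184 mg

D_iv = 184 mg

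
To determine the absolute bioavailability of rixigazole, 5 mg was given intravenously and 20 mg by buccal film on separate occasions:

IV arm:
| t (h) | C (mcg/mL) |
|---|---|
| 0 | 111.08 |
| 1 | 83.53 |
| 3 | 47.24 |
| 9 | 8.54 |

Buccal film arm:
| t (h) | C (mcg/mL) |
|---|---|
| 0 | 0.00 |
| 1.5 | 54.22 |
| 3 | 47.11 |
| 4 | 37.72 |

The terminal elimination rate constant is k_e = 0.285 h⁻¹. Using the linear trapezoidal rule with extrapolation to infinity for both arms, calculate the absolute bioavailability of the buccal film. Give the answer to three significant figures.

F = 0.171

Trapezoidal AUC_0→9 (IV):
  [0→1]: (111.08+83.53)/2 × 1 = 97.305
  [1→3]: (83.53+47.24)/2 × 2 = 130.77
  [3→9]: (47.24+8.54)/2 × 6 = 167.34
  Sum = 395.415 mcg/mL·h
IV tail: 8.54/0.285 = 29.965; AUC_iv,0→∞ = 395.415 + 29.965 = 425.38 mcg/mL·h
Trapezoidal AUC_0→4 (buccal film):
  [0→1.5]: (0.00+54.22)/2 × 1.5 = 40.665
  [1.5→3]: (54.22+47.11)/2 × 1.5 = 75.9975
  [3→4]: (47.11+37.72)/2 × 1 = 42.415
  Sum = 159.0775 mcg/mL·h
buccal film tail: 37.72/0.285 = 132.351; AUC_ev,0→∞ = 159.0775 + 132.351 = 291.4285 mcg/mL·h
F = (AUC_ev/D_ev)/(AUC_iv/D_iv) = (291.4285/20)/(425.38/5) = 14.571425/85.076 = 0.1713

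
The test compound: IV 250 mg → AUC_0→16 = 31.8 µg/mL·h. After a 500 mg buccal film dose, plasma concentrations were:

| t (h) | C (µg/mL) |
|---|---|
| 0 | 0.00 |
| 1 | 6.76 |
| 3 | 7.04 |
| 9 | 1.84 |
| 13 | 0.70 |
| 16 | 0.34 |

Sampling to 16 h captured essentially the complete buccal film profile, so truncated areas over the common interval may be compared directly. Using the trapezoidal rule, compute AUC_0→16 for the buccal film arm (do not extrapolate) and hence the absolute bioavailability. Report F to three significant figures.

Trapezoidal AUC_0→16 (buccal film):
  [0→1]: (0.00+6.76)/2 × 1 = 3.38
  [1→3]: (6.76+7.04)/2 × 2 = 13.8
  [3→9]: (7.04+1.84)/2 × 6 = 26.64
  [9→13]: (1.84+0.70)/2 × 4 = 5.08
  [13→16]: (0.70+0.34)/2 × 3 = 1.56
  Sum = 50.46 µg/mL·h
F = (AUC_ev/D_ev)/(AUC_iv/D_iv) = (50.46/500)/(31.8/250) = 0.10092/0.1272 = 0.7934

F = 0.793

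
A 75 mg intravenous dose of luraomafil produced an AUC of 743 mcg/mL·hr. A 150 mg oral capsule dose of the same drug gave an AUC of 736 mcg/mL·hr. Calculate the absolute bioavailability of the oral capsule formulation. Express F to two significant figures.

F = 0.50

F = (AUC_ev / D_ev) / (AUC_iv / D_iv)
  = (736/150) / (743/75)
  = 4.90667 / 9.90667 = 0.4953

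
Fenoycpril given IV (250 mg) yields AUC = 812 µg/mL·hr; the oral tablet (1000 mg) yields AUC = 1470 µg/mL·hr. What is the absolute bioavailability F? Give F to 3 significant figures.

F = 0.453

F = (AUC_ev / D_ev) / (AUC_iv / D_iv)
  = (1470/1000) / (812/250)
  = 1.47 / 3.248 = 0.4526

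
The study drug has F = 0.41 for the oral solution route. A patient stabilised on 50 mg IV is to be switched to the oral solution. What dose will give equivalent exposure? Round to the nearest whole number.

D_oral = 122 mg

For equal systemic exposure: F × D_ev = D_iv
D_ev = D_iv / F = 50 / 0.41 = 121.951 mg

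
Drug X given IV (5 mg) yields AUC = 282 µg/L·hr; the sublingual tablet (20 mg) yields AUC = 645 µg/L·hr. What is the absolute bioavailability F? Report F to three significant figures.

F = 0.572

F = (AUC_ev / D_ev) / (AUC_iv / D_iv)
  = (645/20) / (282/5)
  = 32.25 / 56.4 = 0.5718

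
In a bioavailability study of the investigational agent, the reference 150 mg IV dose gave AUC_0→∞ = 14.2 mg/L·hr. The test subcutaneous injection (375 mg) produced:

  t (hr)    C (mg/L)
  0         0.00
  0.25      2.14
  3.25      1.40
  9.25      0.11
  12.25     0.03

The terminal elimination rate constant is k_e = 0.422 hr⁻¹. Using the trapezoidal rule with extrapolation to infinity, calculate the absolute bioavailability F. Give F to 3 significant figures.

Trapezoidal AUC_0→12.25 (subcutaneous injection):
  [0→0.25]: (0.00+2.14)/2 × 0.25 = 0.2675
  [0.25→3.25]: (2.14+1.40)/2 × 3 = 5.31
  [3.25→9.25]: (1.40+0.11)/2 × 6 = 4.53
  [9.25→12.25]: (0.11+0.03)/2 × 3 = 0.21
  Sum = 10.3175 mg/L·hr
Tail: C_last/k_e = 0.03/0.422 = 0.071
AUC_0→∞ (subcutaneous injection) = 10.3175 + 0.071 = 10.3885 mg/L·hr
F = (AUC_ev/D_ev)/(AUC_iv/D_iv) = (10.3885/375)/(14.2/150) = 0.0277027/0.0946667 = 0.2926

F = 0.293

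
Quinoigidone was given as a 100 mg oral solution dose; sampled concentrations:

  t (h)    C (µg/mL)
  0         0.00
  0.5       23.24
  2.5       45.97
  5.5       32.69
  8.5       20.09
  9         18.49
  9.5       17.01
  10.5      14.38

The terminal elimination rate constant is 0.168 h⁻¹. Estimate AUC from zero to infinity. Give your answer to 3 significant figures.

AUC = 392 µg/mL·h

Trapezoidal AUC_0→10.5:
  [0→0.5]: (0.00+23.24)/2 × 0.5 = 5.81
  [0.5→2.5]: (23.24+45.97)/2 × 2 = 69.21
  [2.5→5.5]: (45.97+32.69)/2 × 3 = 117.99
  [5.5→8.5]: (32.69+20.09)/2 × 3 = 79.17
  [8.5→9]: (20.09+18.49)/2 × 0.5 = 9.645
  [9→9.5]: (18.49+17.01)/2 × 0.5 = 8.875
  [9.5→10.5]: (17.01+14.38)/2 × 1 = 15.695
  Sum = 306.395 µg/mL·h
Extrapolated tail: C_last / k_e = 14.38 / 0.168 = 85.595
AUC_0→∞ = 306.395 + 85.595 = 391.99 µg/mL·h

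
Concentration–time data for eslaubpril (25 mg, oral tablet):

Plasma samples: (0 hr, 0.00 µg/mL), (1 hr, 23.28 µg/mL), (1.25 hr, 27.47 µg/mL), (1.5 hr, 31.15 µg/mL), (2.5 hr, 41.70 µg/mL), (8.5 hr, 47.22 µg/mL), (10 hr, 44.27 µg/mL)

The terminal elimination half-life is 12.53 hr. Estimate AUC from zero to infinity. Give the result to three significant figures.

AUC = 1200 µg/mL·hr

Trapezoidal AUC_0→10:
  [0→1]: (0.00+23.28)/2 × 1 = 11.64
  [1→1.25]: (23.28+27.47)/2 × 0.25 = 6.34375
  [1.25→1.5]: (27.47+31.15)/2 × 0.25 = 7.3275
  [1.5→2.5]: (31.15+41.70)/2 × 1 = 36.425
  [2.5→8.5]: (41.70+47.22)/2 × 6 = 266.76
  [8.5→10]: (47.22+44.27)/2 × 1.5 = 68.6175
  Sum = 397.11375 µg/mL·hr
k_e = ln2 / t½ = 0.693147 / 12.53 = 0.0553 hr^-1
Extrapolated tail: C_last / k_e = 44.27 / 0.0553 = 800.542
AUC_0→∞ = 397.11375 + 800.542 = 1197.65575 µg/mL·hr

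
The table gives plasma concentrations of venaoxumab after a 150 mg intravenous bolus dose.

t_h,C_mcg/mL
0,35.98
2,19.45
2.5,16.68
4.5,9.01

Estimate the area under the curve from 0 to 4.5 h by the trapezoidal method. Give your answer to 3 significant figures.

Trapezoidal AUC_0→4.5:
  [0→2]: (35.98+19.45)/2 × 2 = 55.43
  [2→2.5]: (19.45+16.68)/2 × 0.5 = 9.0325
  [2.5→4.5]: (16.68+9.01)/2 × 2 = 25.69
  Sum = 90.1525 mcg/mL·h

AUC = 90.2 mcg/mL·h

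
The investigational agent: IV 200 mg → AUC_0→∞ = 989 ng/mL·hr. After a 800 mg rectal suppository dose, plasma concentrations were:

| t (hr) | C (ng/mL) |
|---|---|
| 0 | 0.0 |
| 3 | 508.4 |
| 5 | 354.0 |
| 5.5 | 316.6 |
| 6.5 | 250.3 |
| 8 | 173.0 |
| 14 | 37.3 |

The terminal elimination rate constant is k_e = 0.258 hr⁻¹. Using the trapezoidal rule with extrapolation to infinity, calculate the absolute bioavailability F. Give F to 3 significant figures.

Trapezoidal AUC_0→14 (rectal suppository):
  [0→3]: (0.0+508.4)/2 × 3 = 762.6
  [3→5]: (508.4+354.0)/2 × 2 = 862.4
  [5→5.5]: (354.0+316.6)/2 × 0.5 = 167.65
  [5.5→6.5]: (316.6+250.3)/2 × 1 = 283.45
  [6.5→8]: (250.3+173.0)/2 × 1.5 = 317.475
  [8→14]: (173.0+37.3)/2 × 6 = 630.9
  Sum = 3024.475 ng/mL·hr
Tail: C_last/k_e = 37.3/0.258 = 144.574
AUC_0→∞ (rectal suppository) = 3024.475 + 144.574 = 3169.049 ng/mL·hr
F = (AUC_ev/D_ev)/(AUC_iv/D_iv) = (3169.049/800)/(989/200) = 3.96131/4.945 = 0.8011

F = 0.801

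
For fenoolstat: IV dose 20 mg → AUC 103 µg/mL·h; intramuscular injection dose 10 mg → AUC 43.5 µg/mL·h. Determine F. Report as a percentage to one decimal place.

F = 84.5%

F = (AUC_ev / D_ev) / (AUC_iv / D_iv)
  = (43.5/10) / (103/20)
  = 4.35 / 5.15 = 0.8447
  = 84.47%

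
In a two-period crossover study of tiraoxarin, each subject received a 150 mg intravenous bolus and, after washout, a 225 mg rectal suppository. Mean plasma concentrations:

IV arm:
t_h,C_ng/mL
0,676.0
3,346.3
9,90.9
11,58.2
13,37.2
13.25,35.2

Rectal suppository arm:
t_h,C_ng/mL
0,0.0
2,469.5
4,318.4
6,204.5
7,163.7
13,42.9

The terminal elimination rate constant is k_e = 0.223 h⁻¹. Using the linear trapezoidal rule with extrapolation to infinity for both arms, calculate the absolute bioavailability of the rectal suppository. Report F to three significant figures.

F = 0.568

Trapezoidal AUC_0→13.25 (IV):
  [0→3]: (676.0+346.3)/2 × 3 = 1533.45
  [3→9]: (346.3+90.9)/2 × 6 = 1311.6
  [9→11]: (90.9+58.2)/2 × 2 = 149.1
  [11→13]: (58.2+37.2)/2 × 2 = 95.4
  [13→13.25]: (37.2+35.2)/2 × 0.25 = 9.05
  Sum = 3098.6 ng/mL·h
IV tail: 35.2/0.223 = 157.848; AUC_iv,0→∞ = 3098.6 + 157.848 = 3256.448 ng/mL·h
Trapezoidal AUC_0→13 (rectal suppository):
  [0→2]: (0.0+469.5)/2 × 2 = 469.5
  [2→4]: (469.5+318.4)/2 × 2 = 787.9
  [4→6]: (318.4+204.5)/2 × 2 = 522.9
  [6→7]: (204.5+163.7)/2 × 1 = 184.1
  [7→13]: (163.7+42.9)/2 × 6 = 619.8
  Sum = 2584.2 ng/mL·h
rectal suppository tail: 42.9/0.223 = 192.377; AUC_ev,0→∞ = 2584.2 + 192.377 = 2776.577 ng/mL·h
F = (AUC_ev/D_ev)/(AUC_iv/D_iv) = (2776.577/225)/(3256.448/150) = 12.3403/21.7097 = 0.5684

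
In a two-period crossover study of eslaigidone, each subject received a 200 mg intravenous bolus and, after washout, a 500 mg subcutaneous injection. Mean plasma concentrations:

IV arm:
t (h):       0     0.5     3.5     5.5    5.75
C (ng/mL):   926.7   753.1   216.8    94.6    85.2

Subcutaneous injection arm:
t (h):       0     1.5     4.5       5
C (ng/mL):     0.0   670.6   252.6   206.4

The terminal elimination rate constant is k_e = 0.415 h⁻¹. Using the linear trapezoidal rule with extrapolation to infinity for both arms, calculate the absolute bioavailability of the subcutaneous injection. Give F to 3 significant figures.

Trapezoidal AUC_0→5.75 (IV):
  [0→0.5]: (926.7+753.1)/2 × 0.5 = 419.95
  [0.5→3.5]: (753.1+216.8)/2 × 3 = 1454.85
  [3.5→5.5]: (216.8+94.6)/2 × 2 = 311.4
  [5.5→5.75]: (94.6+85.2)/2 × 0.25 = 22.475
  Sum = 2208.675 ng/mL·h
IV tail: 85.2/0.415 = 205.301; AUC_iv,0→∞ = 2208.675 + 205.301 = 2413.976 ng/mL·h
Trapezoidal AUC_0→5 (subcutaneous injection):
  [0→1.5]: (0.0+670.6)/2 × 1.5 = 502.95
  [1.5→4.5]: (670.6+252.6)/2 × 3 = 1384.8
  [4.5→5]: (252.6+206.4)/2 × 0.5 = 114.75
  Sum = 2002.5 ng/mL·h
subcutaneous injection tail: 206.4/0.415 = 497.349; AUC_ev,0→∞ = 2002.5 + 497.349 = 2499.849 ng/mL·h
F = (AUC_ev/D_ev)/(AUC_iv/D_iv) = (2499.849/500)/(2413.976/200) = 4.999698/12.06988 = 0.4142

F = 0.414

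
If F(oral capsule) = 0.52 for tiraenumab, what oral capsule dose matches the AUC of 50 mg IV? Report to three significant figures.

For equal systemic exposure: F × D_ev = D_iv
D_ev = D_iv / F = 50 / 0.52 = 96.1538 mg

D_oral = 96.2 mg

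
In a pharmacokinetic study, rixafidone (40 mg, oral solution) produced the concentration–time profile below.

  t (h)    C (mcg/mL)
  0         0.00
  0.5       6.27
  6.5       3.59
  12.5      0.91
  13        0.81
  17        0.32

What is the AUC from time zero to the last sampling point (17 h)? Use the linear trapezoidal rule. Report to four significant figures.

Trapezoidal AUC_0→17:
  [0→0.5]: (0.00+6.27)/2 × 0.5 = 1.5675
  [0.5→6.5]: (6.27+3.59)/2 × 6 = 29.58
  [6.5→12.5]: (3.59+0.91)/2 × 6 = 13.5
  [12.5→13]: (0.91+0.81)/2 × 0.5 = 0.43
  [13→17]: (0.81+0.32)/2 × 4 = 2.26
  Sum = 47.3375 mcg/mL·h

AUC = 47.34 mcg/mL·h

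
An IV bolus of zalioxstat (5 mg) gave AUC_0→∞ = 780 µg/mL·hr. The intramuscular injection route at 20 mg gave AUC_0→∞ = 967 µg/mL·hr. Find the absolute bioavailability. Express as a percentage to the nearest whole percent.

F = (AUC_ev / D_ev) / (AUC_iv / D_iv)
  = (967/20) / (780/5)
  = 48.35 / 156 = 0.3099
  = 30.99%

F = 31%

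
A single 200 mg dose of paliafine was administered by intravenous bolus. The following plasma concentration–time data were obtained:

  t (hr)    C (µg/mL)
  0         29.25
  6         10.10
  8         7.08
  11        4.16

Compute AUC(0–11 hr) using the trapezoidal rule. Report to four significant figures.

Trapezoidal AUC_0→11:
  [0→6]: (29.25+10.10)/2 × 6 = 118.05
  [6→8]: (10.10+7.08)/2 × 2 = 17.18
  [8→11]: (7.08+4.16)/2 × 3 = 16.86
  Sum = 152.09 µg/mL·hr

AUC = 152.1 µg/mL·hr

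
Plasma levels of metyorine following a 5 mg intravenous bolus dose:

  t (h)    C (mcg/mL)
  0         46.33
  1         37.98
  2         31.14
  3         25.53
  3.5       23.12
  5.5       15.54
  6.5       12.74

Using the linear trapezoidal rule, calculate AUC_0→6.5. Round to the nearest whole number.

Trapezoidal AUC_0→6.5:
  [0→1]: (46.33+37.98)/2 × 1 = 42.155
  [1→2]: (37.98+31.14)/2 × 1 = 34.56
  [2→3]: (31.14+25.53)/2 × 1 = 28.335
  [3→3.5]: (25.53+23.12)/2 × 0.5 = 12.1625
  [3.5→5.5]: (23.12+15.54)/2 × 2 = 38.66
  [5.5→6.5]: (15.54+12.74)/2 × 1 = 14.14
  Sum = 170.0125 mcg/mL·h

AUC = 170 mcg/mL·h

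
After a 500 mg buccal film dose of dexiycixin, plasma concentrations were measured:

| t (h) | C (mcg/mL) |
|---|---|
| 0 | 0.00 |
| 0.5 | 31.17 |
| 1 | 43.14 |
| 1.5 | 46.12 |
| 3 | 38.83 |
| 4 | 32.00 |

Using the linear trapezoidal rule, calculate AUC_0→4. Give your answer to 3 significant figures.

AUC = 148 mcg/mL·h

Trapezoidal AUC_0→4:
  [0→0.5]: (0.00+31.17)/2 × 0.5 = 7.7925
  [0.5→1]: (31.17+43.14)/2 × 0.5 = 18.5775
  [1→1.5]: (43.14+46.12)/2 × 0.5 = 22.315
  [1.5→3]: (46.12+38.83)/2 × 1.5 = 63.7125
  [3→4]: (38.83+32.00)/2 × 1 = 35.415
  Sum = 147.8125 mcg/mL·h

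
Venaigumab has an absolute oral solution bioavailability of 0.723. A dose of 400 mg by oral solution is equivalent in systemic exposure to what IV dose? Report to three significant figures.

Systemic exposure from an extravascular dose = F × D_ev, so the equivalent IV dose is F × D_ev.
D_iv = F × D_ev = 0.723 × 400 = 289.2 mg

D_iv = 289 mg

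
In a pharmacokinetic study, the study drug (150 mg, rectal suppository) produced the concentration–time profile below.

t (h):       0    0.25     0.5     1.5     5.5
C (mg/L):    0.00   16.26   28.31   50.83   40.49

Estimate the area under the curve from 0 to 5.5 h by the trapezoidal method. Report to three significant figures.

Trapezoidal AUC_0→5.5:
  [0→0.25]: (0.00+16.26)/2 × 0.25 = 2.0325
  [0.25→0.5]: (16.26+28.31)/2 × 0.25 = 5.57125
  [0.5→1.5]: (28.31+50.83)/2 × 1 = 39.57
  [1.5→5.5]: (50.83+40.49)/2 × 4 = 182.64
  Sum = 229.81375 mg/L·h

AUC = 230 mg/L·h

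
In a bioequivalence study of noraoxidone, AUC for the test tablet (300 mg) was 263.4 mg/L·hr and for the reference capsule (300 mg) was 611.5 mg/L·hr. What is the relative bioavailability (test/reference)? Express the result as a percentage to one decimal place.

F_rel = 43.1%

F_rel = (AUC_test/D_test) / (AUC_ref/D_ref)
      = (263.4/300) / (611.5/300)
      = 0.878 / 2.03833 = 0.4307 = 43.07%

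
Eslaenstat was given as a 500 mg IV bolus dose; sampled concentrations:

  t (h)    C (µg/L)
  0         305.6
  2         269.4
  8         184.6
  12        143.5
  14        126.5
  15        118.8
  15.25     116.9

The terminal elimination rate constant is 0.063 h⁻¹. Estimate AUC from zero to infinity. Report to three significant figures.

AUC = 4870 µg/L·h

Trapezoidal AUC_0→15.25:
  [0→2]: (305.6+269.4)/2 × 2 = 575.0
  [2→8]: (269.4+184.6)/2 × 6 = 1362.0
  [8→12]: (184.6+143.5)/2 × 4 = 656.2
  [12→14]: (143.5+126.5)/2 × 2 = 270.0
  [14→15]: (126.5+118.8)/2 × 1 = 122.65
  [15→15.25]: (118.8+116.9)/2 × 0.25 = 29.4625
  Sum = 3015.3125 µg/L·h
Extrapolated tail: C_last / k_e = 116.9 / 0.063 = 1855.556
AUC_0→∞ = 3015.3125 + 1855.556 = 4870.8685 µg/L·h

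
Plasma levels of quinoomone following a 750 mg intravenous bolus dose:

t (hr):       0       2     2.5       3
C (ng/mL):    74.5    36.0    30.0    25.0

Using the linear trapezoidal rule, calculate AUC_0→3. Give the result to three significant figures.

Trapezoidal AUC_0→3:
  [0→2]: (74.5+36.0)/2 × 2 = 110.5
  [2→2.5]: (36.0+30.0)/2 × 0.5 = 16.5
  [2.5→3]: (30.0+25.0)/2 × 0.5 = 13.75
  Sum = 140.75 ng/mL·hr

AUC = 141 ng/mL·hr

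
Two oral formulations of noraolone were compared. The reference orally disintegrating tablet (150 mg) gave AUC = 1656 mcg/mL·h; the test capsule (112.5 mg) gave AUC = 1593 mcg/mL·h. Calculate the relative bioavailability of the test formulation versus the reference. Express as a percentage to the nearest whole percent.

F_rel = 128%

F_rel = (AUC_test/D_test) / (AUC_ref/D_ref)
      = (1593/112.5) / (1656/150)
      = 14.16 / 11.04 = 1.2826 = 128.26%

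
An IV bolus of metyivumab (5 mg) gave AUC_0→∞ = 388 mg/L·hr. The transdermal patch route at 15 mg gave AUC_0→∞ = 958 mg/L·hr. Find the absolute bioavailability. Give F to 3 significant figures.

F = 0.823

F = (AUC_ev / D_ev) / (AUC_iv / D_iv)
  = (958/15) / (388/5)
  = 63.8667 / 77.6 = 0.8230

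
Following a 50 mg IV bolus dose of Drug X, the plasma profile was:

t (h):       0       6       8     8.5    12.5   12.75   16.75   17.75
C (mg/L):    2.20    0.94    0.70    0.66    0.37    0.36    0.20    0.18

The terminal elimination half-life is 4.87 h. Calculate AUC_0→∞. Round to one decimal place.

Trapezoidal AUC_0→17.75:
  [0→6]: (2.20+0.94)/2 × 6 = 9.42
  [6→8]: (0.94+0.70)/2 × 2 = 1.64
  [8→8.5]: (0.70+0.66)/2 × 0.5 = 0.34
  [8.5→12.5]: (0.66+0.37)/2 × 4 = 2.06
  [12.5→12.75]: (0.37+0.36)/2 × 0.25 = 0.09125
  [12.75→16.75]: (0.36+0.20)/2 × 4 = 1.12
  [16.75→17.75]: (0.20+0.18)/2 × 1 = 0.19
  Sum = 14.86125 mg/L·h
k_e = ln2 / t½ = 0.693147 / 4.87 = 0.1423 h^-1
Extrapolated tail: C_last / k_e = 0.18 / 0.1423 = 1.265
AUC_0→∞ = 14.86125 + 1.265 = 16.12625 mg/L·h

AUC = 16.1 mg/L·h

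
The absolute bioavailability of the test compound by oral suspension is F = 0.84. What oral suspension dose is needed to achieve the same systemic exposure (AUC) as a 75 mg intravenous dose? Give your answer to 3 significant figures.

D_oral = 89.3 mg

For equal systemic exposure: F × D_ev = D_iv
D_ev = D_iv / F = 75 / 0.84 = 89.2857 mg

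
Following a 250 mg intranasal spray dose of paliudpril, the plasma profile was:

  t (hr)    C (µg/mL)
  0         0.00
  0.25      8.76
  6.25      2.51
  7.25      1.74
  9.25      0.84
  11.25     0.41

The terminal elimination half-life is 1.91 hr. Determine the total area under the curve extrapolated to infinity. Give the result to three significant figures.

AUC = 42.0 µg/mL·hr

Trapezoidal AUC_0→11.25:
  [0→0.25]: (0.00+8.76)/2 × 0.25 = 1.095
  [0.25→6.25]: (8.76+2.51)/2 × 6 = 33.81
  [6.25→7.25]: (2.51+1.74)/2 × 1 = 2.125
  [7.25→9.25]: (1.74+0.84)/2 × 2 = 2.58
  [9.25→11.25]: (0.84+0.41)/2 × 2 = 1.25
  Sum = 40.86 µg/mL·hr
k_e = ln2 / t½ = 0.693147 / 1.91 = 0.3629 hr^-1
Extrapolated tail: C_last / k_e = 0.41 / 0.3629 = 1.130
AUC_0→∞ = 40.86 + 1.130 = 41.99 µg/mL·hr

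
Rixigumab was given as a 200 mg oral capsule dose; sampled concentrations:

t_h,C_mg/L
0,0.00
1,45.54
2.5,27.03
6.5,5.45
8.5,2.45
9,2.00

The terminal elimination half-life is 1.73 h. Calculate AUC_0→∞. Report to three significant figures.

Trapezoidal AUC_0→9:
  [0→1]: (0.00+45.54)/2 × 1 = 22.77
  [1→2.5]: (45.54+27.03)/2 × 1.5 = 54.4275
  [2.5→6.5]: (27.03+5.45)/2 × 4 = 64.96
  [6.5→8.5]: (5.45+2.45)/2 × 2 = 7.9
  [8.5→9]: (2.45+2.00)/2 × 0.5 = 1.1125
  Sum = 151.17 mg/L·h
k_e = ln2 / t½ = 0.693147 / 1.73 = 0.4007 h^-1
Extrapolated tail: C_last / k_e = 2.00 / 0.4007 = 4.991
AUC_0→∞ = 151.17 + 4.991 = 156.161 mg/L·h

AUC = 156 mg/L·h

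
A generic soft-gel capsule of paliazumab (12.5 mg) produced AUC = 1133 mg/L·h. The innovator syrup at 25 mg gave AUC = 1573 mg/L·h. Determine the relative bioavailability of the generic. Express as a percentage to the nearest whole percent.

F_rel = (AUC_test/D_test) / (AUC_ref/D_ref)
      = (1133/12.5) / (1573/25)
      = 90.64 / 62.92 = 1.4406 = 144.06%

F_rel = 144%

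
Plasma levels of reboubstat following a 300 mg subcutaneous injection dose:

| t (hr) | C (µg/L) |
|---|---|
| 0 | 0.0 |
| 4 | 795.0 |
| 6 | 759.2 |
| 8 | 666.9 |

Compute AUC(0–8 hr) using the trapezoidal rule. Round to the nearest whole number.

Trapezoidal AUC_0→8:
  [0→4]: (0.0+795.0)/2 × 4 = 1590.0
  [4→6]: (795.0+759.2)/2 × 2 = 1554.2
  [6→8]: (759.2+666.9)/2 × 2 = 1426.1
  Sum = 4570.3 µg/L·hr

AUC = 4570 µg/L·hr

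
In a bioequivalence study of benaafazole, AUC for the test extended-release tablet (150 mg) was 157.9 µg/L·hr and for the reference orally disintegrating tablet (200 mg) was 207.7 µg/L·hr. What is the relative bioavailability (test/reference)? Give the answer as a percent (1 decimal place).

F_rel = (AUC_test/D_test) / (AUC_ref/D_ref)
      = (157.9/150) / (207.7/200)
      = 1.05267 / 1.0385 = 1.0136 = 101.36%

F_rel = 101.4%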